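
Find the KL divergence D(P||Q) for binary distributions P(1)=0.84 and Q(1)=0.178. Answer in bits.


KL = p*log2(p/q) + (1-p)*log2((1-p)/(1-q)) = 0.84*log2(0.84/0.178) + 0.16*log2(0.16/0.822) = 1.5026

1.5026 bits


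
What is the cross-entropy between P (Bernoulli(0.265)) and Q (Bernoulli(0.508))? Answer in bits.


H(P,Q) = -p*log2(q) - (1-p)*log2(1-q). -0.265*log2(0.508) = 0.258931; -0.735*log2(0.492) = 0.752103. H(P,Q) = 0.258931 + 0.752103 = 1.011

1.011 bits


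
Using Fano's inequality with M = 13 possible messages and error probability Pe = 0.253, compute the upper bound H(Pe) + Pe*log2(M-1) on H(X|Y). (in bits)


H(Pe) = -Pe*log2(Pe) - (1-Pe)*log2(1-Pe) = -0.253*log2(0.253) - 0.747*log2(0.747) = 0.501646 + 0.314352 = 0.816. Pe*log2(M-1) = 0.253*log2(12) = 0.906996. Bound = H(Pe) + Pe*log2(M-1) = 0.501646 + 0.314352 + 0.906996 = 1.723

1.723 bits


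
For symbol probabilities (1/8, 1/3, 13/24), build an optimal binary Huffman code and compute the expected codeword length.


Huffman construction (repeatedly merge the two least-probable nodes; each merge adds 1 bit to every symbol beneath it): 1/8 + 1/3 = 11/24; 11/24 + 13/24 = 1. Resulting codeword lengths (in the order the probabilities were given): (2, 2, 1). L_avg = sum(p_i * l_i) = 1/8*2 + 1/3*2 + 13/24*1 = 35/24 = 1.4583

1.4583 bits


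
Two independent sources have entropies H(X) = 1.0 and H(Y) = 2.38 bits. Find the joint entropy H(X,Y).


For independent variables, H(X,Y) = H(X) + H(Y) = 1.0 + 2.38 = 3.38

3.38 bits


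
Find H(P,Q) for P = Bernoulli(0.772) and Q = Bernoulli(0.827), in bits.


H(P,Q) = -p*log2(q) - (1-p)*log2(1-q). -0.772*log2(0.827) = 0.211559; -0.228*log2(0.173) = 0.577104. H(P,Q) = 0.211559 + 0.577104 = 0.7887

0.7887 bits


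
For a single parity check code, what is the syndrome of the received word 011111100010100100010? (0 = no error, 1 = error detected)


Syndrome = XOR of all bits = 0 XOR 1 XOR 1 XOR 1 XOR 1 XOR 1 XOR 1 XOR 0 XOR 0 XOR 0 XOR 1 XOR 0 XOR 1 XOR 0 XOR 0 XOR 1 XOR 0 XOR 0 XOR 0 XOR 1 XOR 0 = 0

0


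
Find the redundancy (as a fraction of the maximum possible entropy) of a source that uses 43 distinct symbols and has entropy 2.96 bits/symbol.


H_max = log2(K) = log2(43) = 5.4263 bits/symbol. Redundancy = 1 - H/H_max = 1 - 2.96/5.4263 = 1 - 0.5455 = 0.4545

0.4545


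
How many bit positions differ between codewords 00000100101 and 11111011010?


Count differing positions: ^ ^ ^ ^ ^ ^ ^ ^ ^ ^ ^ = 11 differences

11


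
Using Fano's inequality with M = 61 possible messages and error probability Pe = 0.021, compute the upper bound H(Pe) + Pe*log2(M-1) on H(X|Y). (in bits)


H(Pe) = -Pe*log2(Pe) - (1-Pe)*log2(1-Pe) = -0.021*log2(0.021) - 0.979*log2(0.979) = 0.117043 + 0.029976 = 0.147. Pe*log2(M-1) = 0.021*log2(60) = 0.124045. Bound = H(Pe) + Pe*log2(M-1) = 0.117043 + 0.029976 + 0.124045 = 0.2711

0.2711 bits


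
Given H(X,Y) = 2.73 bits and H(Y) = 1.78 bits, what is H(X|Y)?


H(X|Y) = H(X,Y) - H(Y) = 2.73 - 1.78 = 0.95

0.95 bits


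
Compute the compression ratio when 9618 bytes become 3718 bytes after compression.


Ratio = original / compressed = 9618 / 3718 = 2.5869

2.5869


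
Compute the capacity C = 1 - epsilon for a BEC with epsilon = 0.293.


C = 1 - epsilon = 1 - 0.293 = 0.707

0.707 bits


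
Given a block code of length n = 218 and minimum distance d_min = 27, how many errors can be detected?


Detection capability = d_min - 1 = 27 - 1 = 26

26 errors


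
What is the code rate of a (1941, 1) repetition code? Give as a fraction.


Rate = k/n = 1/1941

1/1941


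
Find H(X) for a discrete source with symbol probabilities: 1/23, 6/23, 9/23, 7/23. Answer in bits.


H = -sum(p_i * log2(p_i)). Terms: -(1/23)*log2(1/23) = 0.196677; -(6/23)*log2(6/23) = 0.505722; -(9/23)*log2(9/23) = 0.529684; -(7/23)*log2(7/23) = 0.522324. H = 0.196677 + 0.505722 + 0.529684 + 0.522324 = 1.7544

1.7544 bits


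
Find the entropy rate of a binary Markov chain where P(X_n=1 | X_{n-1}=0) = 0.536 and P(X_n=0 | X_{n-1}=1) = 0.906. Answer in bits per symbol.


Stationary distribution: pi_0 = p10/(p01+p10) = 0.6283, pi_1 = 0.3717. Entropy rate H' = pi_0*H(p01) + pi_1*H(p10) = 0.6283*0.9963 + 0.3717*0.4497 = 0.7931

0.7931 bits/symbol


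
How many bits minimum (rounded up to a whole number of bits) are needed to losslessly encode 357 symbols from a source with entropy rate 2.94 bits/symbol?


Minimum bits >= n * H = 357 * 2.94 = 1049.58, rounded up to a whole number of bits = 1050

1050 bits


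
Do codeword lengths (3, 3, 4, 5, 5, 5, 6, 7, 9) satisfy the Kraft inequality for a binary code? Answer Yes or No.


Kraft sum = sum(2^(-l_i)) = 0.4316, need <= 1. Result: satisfied (a binary prefix-free code with these lengths exists)

Yes


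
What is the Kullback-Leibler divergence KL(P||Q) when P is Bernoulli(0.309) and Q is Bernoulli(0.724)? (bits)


KL = p*log2(p/q) + (1-p)*log2((1-p)/(1-q)) = 0.309*log2(0.309/0.724) + 0.691*log2(0.691/0.276) = 0.5353

0.5353 bits


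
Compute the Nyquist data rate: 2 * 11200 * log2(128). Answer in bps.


Rate = 2 * B * log2(M) = 2 * 11200 * 7.0 = 156800.0

156800.0 bps


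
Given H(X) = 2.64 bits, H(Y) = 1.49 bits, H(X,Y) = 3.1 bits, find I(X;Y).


I(X;Y) = H(X) + H(Y) - H(X,Y) = 2.64 + 1.49 - 3.1 = 1.03

1.03 bits


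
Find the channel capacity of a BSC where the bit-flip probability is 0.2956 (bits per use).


H(p) = -p*log2(p) - (1-p)*log2(1-p) = -0.2956*log2(0.2956) - 0.7044*log2(0.7044) = 0.519748 + 0.356098 = 0.8758. C = 1 - H(p) = 1 - 0.8758 = 0.1242

0.1242 bits


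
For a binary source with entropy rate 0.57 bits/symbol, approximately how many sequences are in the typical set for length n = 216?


log2|A_typical| = nH = 216 * 0.57 = 123.12, so |A_typical| ~ 2^123.12 = 1.156e+37

1.156e+37


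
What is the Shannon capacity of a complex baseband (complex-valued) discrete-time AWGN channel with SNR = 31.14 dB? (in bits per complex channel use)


SNR_linear = 10^(31.14/10) = 1300.1696; C = log2(1 + SNR_linear) = log2(1 + 1300.1696) = 10.3456

10.3456 bits/channel use


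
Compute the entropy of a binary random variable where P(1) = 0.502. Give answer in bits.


H = -p*log2(p) - (1-p)*log2(1-p). -0.502*log2(0.502) = 0.499109; -0.498*log2(0.498) = 0.500880. H = 0.499109 + 0.500880 = 1.0

1.0 bits


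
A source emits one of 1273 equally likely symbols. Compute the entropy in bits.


H = log2(n) = log2(1273) = 10.314

10.314 bits


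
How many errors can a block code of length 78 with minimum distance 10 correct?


Correction capability = floor((d-1)/2) = floor((10-1)/2) = 4

4 errors


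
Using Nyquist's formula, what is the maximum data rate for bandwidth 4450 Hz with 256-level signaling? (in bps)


Rate = 2 * B * log2(M) = 2 * 4450 * 8.0 = 71200.0

71200.0 bps


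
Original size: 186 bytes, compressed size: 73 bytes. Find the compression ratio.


Ratio = original / compressed = 186 / 73 = 2.5479

2.5479


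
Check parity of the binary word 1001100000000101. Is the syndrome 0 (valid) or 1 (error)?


Syndrome = XOR of all bits = 1 XOR 0 XOR 0 XOR 1 XOR 1 XOR 0 XOR 0 XOR 0 XOR 0 XOR 0 XOR 0 XOR 0 XOR 0 XOR 1 XOR 0 XOR 1 = 1

1


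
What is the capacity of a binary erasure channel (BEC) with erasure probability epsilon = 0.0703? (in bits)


C = 1 - epsilon = 1 - 0.0703 = 0.9297

0.9297 bits


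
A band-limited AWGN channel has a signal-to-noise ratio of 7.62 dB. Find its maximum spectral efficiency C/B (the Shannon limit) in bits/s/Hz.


SNR_linear = 10^(7.62/10) = 5.781; C/B = log2(1 + SNR_linear) = log2(1 + 5.781) = 2.7615

2.7615 bits/s/Hz


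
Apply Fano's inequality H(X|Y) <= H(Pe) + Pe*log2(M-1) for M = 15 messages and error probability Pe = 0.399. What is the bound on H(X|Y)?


H(Pe) = -Pe*log2(Pe) - (1-Pe)*log2(1-Pe) = -0.399*log2(0.399) - 0.601*log2(0.601) = 0.528890 + 0.441472 = 0.9704. Pe*log2(M-1) = 0.399*log2(14) = 1.519135. Bound = H(Pe) + Pe*log2(M-1) = 0.528890 + 0.441472 + 1.519135 = 2.4895

2.4895 bits


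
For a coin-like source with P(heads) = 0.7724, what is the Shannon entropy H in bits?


H = -p*log2(p) - (1-p)*log2(1-p). -0.7724*log2(0.7724) = 0.287781; -0.2276*log2(0.2276) = 0.486023. H = 0.287781 + 0.486023 = 0.7738

0.7738 bits


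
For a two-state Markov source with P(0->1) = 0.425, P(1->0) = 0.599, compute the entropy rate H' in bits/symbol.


Stationary distribution: pi_0 = p10/(p01+p10) = 0.585, pi_1 = 0.415. Entropy rate H' = pi_0*H(p01) + pi_1*H(p10) = 0.585*0.9837 + 0.415*0.9715 = 0.9787

0.9787 bits/symbol


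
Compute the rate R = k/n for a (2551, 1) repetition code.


Rate = k/n = 1/2551

1/2551


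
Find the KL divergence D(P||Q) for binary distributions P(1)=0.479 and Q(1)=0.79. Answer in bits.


KL = p*log2(p/q) + (1-p)*log2((1-p)/(1-q)) = 0.479*log2(0.479/0.79) + 0.521*log2(0.521/0.21) = 0.3372

0.3372 bits


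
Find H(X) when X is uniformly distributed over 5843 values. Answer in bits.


H = log2(n) = log2(5843) = 12.5125

12.5125 bits


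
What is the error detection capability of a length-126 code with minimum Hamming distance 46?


Detection capability = d_min - 1 = 46 - 1 = 45

45 errors


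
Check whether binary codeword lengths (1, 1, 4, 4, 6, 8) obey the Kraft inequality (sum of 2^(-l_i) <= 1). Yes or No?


Kraft sum = sum(2^(-l_i)) = 1.1445, need <= 1. Result: violated (a binary prefix-free code with these lengths cannot exist)

No


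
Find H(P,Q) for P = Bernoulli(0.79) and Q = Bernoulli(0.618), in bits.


H(P,Q) = -p*log2(q) - (1-p)*log2(1-q). -0.79*log2(0.618) = 0.548514; -0.21*log2(0.382) = 0.291555. H(P,Q) = 0.548514 + 0.291555 = 0.8401

0.8401 bits


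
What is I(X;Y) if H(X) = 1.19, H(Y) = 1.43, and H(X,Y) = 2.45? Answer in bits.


I(X;Y) = H(X) + H(Y) - H(X,Y) = 1.19 + 1.43 - 2.45 = 0.17

0.17 bits


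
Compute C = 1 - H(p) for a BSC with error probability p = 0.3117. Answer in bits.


H(p) = -p*log2(p) - (1-p)*log2(1-p) = -0.3117*log2(0.3117) - 0.6883*log2(0.6883) = 0.524208 + 0.370918 = 0.8951. C = 1 - H(p) = 1 - 0.8951 = 0.1049

0.1049 bits


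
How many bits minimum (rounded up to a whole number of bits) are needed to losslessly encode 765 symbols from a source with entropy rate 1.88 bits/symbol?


Minimum bits >= n * H = 765 * 1.88 = 1438.2, rounded up to a whole number of bits = 1439

1439 bits


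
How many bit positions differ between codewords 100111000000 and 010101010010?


Count differing positions: ^ ^ . . ^ . . ^ . . ^ . = 5 differences

5


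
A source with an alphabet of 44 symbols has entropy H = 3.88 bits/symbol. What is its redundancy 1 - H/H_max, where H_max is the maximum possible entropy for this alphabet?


H_max = log2(K) = log2(44) = 5.4594 bits/symbol. Redundancy = 1 - H/H_max = 1 - 3.88/5.4594 = 1 - 0.7107 = 0.2893

0.2893


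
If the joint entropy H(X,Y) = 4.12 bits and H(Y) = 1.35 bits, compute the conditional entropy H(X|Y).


H(X|Y) = H(X,Y) - H(Y) = 4.12 - 1.35 = 2.77

2.77 bits


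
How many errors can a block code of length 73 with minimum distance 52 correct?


Correction capability = floor((d-1)/2) = floor((52-1)/2) = 25

25 errors


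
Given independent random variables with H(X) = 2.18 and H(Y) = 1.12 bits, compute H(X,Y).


For independent variables, H(X,Y) = H(X) + H(Y) = 2.18 + 1.12 = 3.3

3.3 bits


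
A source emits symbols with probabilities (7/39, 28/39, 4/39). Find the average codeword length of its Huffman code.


Huffman construction (repeatedly merge the two least-probable nodes; each merge adds 1 bit to every symbol beneath it): 4/39 + 7/39 = 11/39; 11/39 + 28/39 = 1. Resulting codeword lengths (in the order the probabilities were given): (2, 1, 2). L_avg = sum(p_i * l_i) = 7/39*2 + 28/39*1 + 4/39*2 = 50/39 = 1.2821

1.2821 bits


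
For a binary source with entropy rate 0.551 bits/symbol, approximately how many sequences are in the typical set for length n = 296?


log2|A_typical| = nH = 296 * 0.551 = 163.096, so |A_typical| ~ 2^163.096 = 1.250e+49

1.250e+49


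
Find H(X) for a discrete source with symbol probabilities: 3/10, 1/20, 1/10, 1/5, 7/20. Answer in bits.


H = -sum(p_i * log2(p_i)). Terms: -(3/10)*log2(3/10) = 0.521090; -(1/20)*log2(1/20) = 0.216096; -(1/10)*log2(1/10) = 0.332193; -(1/5)*log2(1/5) = 0.464386; -(7/20)*log2(7/20) = 0.530101. H = 0.521090 + 0.216096 + 0.332193 + 0.464386 + 0.530101 = 2.0639

2.0639 bits


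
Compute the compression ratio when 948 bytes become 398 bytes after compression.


Ratio = original / compressed = 948 / 398 = 2.3819

2.3819


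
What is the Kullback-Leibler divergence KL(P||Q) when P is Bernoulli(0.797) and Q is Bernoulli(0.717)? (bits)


KL = p*log2(p/q) + (1-p)*log2((1-p)/(1-q)) = 0.797*log2(0.797/0.717) + 0.203*log2(0.203/0.283) = 0.0243

0.0243 bits


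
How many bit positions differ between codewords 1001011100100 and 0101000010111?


Count differing positions: ^ ^ . . . ^ ^ ^ ^ . . ^ ^ = 8 differences

8


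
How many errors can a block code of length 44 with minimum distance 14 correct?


Correction capability = floor((d-1)/2) = floor((14-1)/2) = 6

6 errors


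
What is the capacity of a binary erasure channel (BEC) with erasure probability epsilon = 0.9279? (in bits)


C = 1 - epsilon = 1 - 0.9279 = 0.0721

0.0721 bits


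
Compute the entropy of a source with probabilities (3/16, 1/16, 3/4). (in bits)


H = -sum(p_i * log2(p_i)). Terms: -(3/16)*log2(3/16) = 0.452820; -(1/16)*log2(1/16) = 0.250000; -(3/4)*log2(3/4) = 0.311278. H = 0.452820 + 0.250000 + 0.311278 = 1.0141

1.0141 bits


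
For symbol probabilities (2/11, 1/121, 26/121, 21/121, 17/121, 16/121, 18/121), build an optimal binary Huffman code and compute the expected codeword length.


Huffman construction (repeatedly merge the two least-probable nodes; each merge adds 1 bit to every symbol beneath it): 1/121 + 16/121 = 17/121; 17/121 + 17/121 = 34/121; 18/121 + 21/121 = 39/121; 2/11 + 26/121 = 48/121; 34/121 + 39/121 = 73/121; 48/121 + 73/121 = 1. Resulting codeword lengths (in the order the probabilities were given): (2, 4, 2, 3, 3, 4, 3). L_avg = sum(p_i * l_i) = 2/11*2 + 1/121*4 + 26/121*2 + 21/121*3 + 17/121*3 + 16/121*4 + 18/121*3 = 332/121 = 2.7438

2.7438 bits


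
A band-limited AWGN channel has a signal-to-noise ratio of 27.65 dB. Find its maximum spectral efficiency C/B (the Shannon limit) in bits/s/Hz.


SNR_linear = 10^(27.65/10) = 582.1032; C/B = log2(1 + SNR_linear) = log2(1 + 582.1032) = 9.1876

9.1876 bits/s/Hz


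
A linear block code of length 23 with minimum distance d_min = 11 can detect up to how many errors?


Detection capability = d_min - 1 = 11 - 1 = 10

10 errors


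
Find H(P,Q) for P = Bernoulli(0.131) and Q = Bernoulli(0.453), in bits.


H(P,Q) = -p*log2(q) - (1-p)*log2(1-q). -0.131*log2(0.453) = 0.149657; -0.869*log2(0.547) = 0.756367. H(P,Q) = 0.149657 + 0.756367 = 0.906

0.906 bits


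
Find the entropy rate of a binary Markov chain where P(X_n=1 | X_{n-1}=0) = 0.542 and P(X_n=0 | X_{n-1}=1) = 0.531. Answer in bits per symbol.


Stationary distribution: pi_0 = p10/(p01+p10) = 0.4949, pi_1 = 0.5051. Entropy rate H' = pi_0*H(p01) + pi_1*H(p10) = 0.4949*0.9949 + 0.5051*0.9972 = 0.9961

0.9961 bits/symbol


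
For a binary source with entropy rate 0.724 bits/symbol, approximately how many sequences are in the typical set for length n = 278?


log2|A_typical| = nH = 278 * 0.724 = 201.272, so |A_typical| ~ 2^201.272 = 3.881e+60

3.881e+60


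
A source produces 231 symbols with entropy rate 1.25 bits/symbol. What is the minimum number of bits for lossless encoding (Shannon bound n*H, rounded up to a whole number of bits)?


Minimum bits >= n * H = 231 * 1.25 = 288.75, rounded up to a whole number of bits = 289

289 bits


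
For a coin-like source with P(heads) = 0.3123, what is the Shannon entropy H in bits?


H = -p*log2(p) - (1-p)*log2(1-p). -0.3123*log2(0.3123) = 0.524350; -0.6877*log2(0.6877) = 0.371460. H = 0.524350 + 0.371460 = 0.8958

0.8958 bits


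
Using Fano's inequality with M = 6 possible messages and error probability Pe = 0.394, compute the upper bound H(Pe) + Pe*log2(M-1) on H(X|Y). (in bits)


H(Pe) = -Pe*log2(Pe) - (1-Pe)*log2(1-Pe) = -0.394*log2(0.394) - 0.606*log2(0.606) = 0.529431 + 0.437902 = 0.9673. Pe*log2(M-1) = 0.394*log2(5) = 0.914840. Bound = H(Pe) + Pe*log2(M-1) = 0.529431 + 0.437902 + 0.914840 = 1.8822

1.8822 bits


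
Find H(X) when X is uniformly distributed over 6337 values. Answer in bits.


H = log2(n) = log2(6337) = 12.6296

12.6296 bits


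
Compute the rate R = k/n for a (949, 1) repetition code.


Rate = k/n = 1/949

1/949


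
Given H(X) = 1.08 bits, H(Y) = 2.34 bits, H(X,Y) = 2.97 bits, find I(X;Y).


I(X;Y) = H(X) + H(Y) - H(X,Y) = 1.08 + 2.34 - 2.97 = 0.45

0.45 bits


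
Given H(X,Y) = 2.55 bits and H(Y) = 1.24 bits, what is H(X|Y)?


H(X|Y) = H(X,Y) - H(Y) = 2.55 - 1.24 = 1.31

1.31 bits


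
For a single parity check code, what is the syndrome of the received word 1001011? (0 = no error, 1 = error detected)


Syndrome = XOR of all bits = 1 XOR 0 XOR 0 XOR 1 XOR 0 XOR 1 XOR 1 = 0

0


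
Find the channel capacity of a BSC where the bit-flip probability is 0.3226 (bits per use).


H(p) = -p*log2(p) - (1-p)*log2(1-p) = -0.3226*log2(0.3226) - 0.6774*log2(0.6774) = 0.526542 + 0.380645 = 0.9072. C = 1 - H(p) = 1 - 0.9072 = 0.0928

0.0928 bits


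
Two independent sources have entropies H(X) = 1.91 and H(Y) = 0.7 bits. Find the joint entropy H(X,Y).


For independent variables, H(X,Y) = H(X) + H(Y) = 1.91 + 0.7 = 2.61

2.61 bits


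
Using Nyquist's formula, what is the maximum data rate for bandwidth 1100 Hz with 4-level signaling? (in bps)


Rate = 2 * B * log2(M) = 2 * 1100 * 2.0 = 4400.0

4400.0 bps


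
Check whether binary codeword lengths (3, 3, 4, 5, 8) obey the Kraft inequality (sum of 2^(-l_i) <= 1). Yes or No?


Kraft sum = sum(2^(-l_i)) = 0.3477, need <= 1. Result: satisfied (a binary prefix-free code with these lengths exists)

Yes


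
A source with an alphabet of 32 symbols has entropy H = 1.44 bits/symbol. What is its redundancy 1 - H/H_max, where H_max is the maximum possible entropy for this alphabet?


H_max = log2(K) = log2(32) = 5.0 bits/symbol. Redundancy = 1 - H/H_max = 1 - 1.44/5.0 = 1 - 0.288 = 0.712

0.712


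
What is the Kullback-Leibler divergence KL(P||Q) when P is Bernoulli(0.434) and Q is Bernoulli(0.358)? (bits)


KL = p*log2(p/q) + (1-p)*log2((1-p)/(1-q)) = 0.434*log2(0.434/0.358) + 0.566*log2(0.566/0.642) = 0.0177

0.0177 bits


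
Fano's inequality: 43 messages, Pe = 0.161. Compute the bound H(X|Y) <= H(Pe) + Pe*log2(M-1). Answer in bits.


H(Pe) = -Pe*log2(Pe) - (1-Pe)*log2(1-Pe) = -0.161*log2(0.161) - 0.839*log2(0.839) = 0.424214 + 0.212483 = 0.6367. Pe*log2(M-1) = 0.161*log2(42) = 0.868163. Bound = H(Pe) + Pe*log2(M-1) = 0.424214 + 0.212483 + 0.868163 = 1.5049

1.5049 bits


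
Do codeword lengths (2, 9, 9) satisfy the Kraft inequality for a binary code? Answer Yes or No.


Kraft sum = sum(2^(-l_i)) = 0.2539, need <= 1. Result: satisfied (a binary prefix-free code with these lengths exists)

Yes


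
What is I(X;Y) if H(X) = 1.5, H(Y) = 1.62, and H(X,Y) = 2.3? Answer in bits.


I(X;Y) = H(X) + H(Y) - H(X,Y) = 1.5 + 1.62 - 2.3 = 0.82

0.82 bits


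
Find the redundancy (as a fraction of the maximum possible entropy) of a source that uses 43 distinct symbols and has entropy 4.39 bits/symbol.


H_max = log2(K) = log2(43) = 5.4263 bits/symbol. Redundancy = 1 - H/H_max = 1 - 4.39/5.4263 = 1 - 0.809 = 0.191

0.191


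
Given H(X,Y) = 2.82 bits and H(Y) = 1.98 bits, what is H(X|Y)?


H(X|Y) = H(X,Y) - H(Y) = 2.82 - 1.98 = 0.84

0.84 bits


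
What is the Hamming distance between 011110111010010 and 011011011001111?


Count differing positions: . . . ^ . ^ ^ . . . ^ ^ ^ . ^ = 7 differences

7


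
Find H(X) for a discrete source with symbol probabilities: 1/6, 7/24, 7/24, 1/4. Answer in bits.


H = -sum(p_i * log2(p_i)). Terms: -(1/6)*log2(1/6) = 0.430827; -(7/24)*log2(7/24) = 0.518469; -(7/24)*log2(7/24) = 0.518469; -(1/4)*log2(1/4) = 0.500000. H = 0.430827 + 0.518469 + 0.518469 + 0.500000 = 1.9678

1.9678 bits


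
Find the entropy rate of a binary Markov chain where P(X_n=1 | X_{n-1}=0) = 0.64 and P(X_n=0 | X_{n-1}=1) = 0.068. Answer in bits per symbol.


Stationary distribution: pi_0 = p10/(p01+p10) = 0.096, pi_1 = 0.904. Entropy rate H' = pi_0*H(p01) + pi_1*H(p10) = 0.096*0.9427 + 0.904*0.3584 = 0.4145

0.4145 bits/symbol


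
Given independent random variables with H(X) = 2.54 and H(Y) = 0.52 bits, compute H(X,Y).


For independent variables, H(X,Y) = H(X) + H(Y) = 2.54 + 0.52 = 3.06

3.06 bits


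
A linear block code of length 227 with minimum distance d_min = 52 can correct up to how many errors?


Correction capability = floor((d-1)/2) = floor((52-1)/2) = 25

25 errors


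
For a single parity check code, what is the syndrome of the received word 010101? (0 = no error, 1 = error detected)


Syndrome = XOR of all bits = 0 XOR 1 XOR 0 XOR 1 XOR 0 XOR 1 = 1

1


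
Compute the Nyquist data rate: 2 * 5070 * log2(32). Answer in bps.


Rate = 2 * B * log2(M) = 2 * 5070 * 5.0 = 50700.0

50700.0 bps


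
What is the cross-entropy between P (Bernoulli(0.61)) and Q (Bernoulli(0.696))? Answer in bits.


H(P,Q) = -p*log2(q) - (1-p)*log2(1-q). -0.61*log2(0.696) = 0.318933; -0.39*log2(0.304) = 0.669964. H(P,Q) = 0.318933 + 0.669964 = 0.9889

0.9889 bits


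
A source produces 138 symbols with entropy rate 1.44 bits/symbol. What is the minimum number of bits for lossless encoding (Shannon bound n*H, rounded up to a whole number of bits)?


Minimum bits >= n * H = 138 * 1.44 = 198.72, rounded up to a whole number of bits = 199

199 bits


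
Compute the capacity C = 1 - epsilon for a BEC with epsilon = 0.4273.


C = 1 - epsilon = 1 - 0.4273 = 0.5727

0.5727 bits


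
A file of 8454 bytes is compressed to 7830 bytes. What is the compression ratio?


Ratio = original / compressed = 8454 / 7830 = 1.0797

1.0797


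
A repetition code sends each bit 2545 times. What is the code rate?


Rate = k/n = 1/2545

1/2545


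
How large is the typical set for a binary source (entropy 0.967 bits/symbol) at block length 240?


log2|A_typical| = nH = 240 * 0.967 = 232.08, so |A_typical| ~ 2^232.08 = 7.295e+69

7.295e+69


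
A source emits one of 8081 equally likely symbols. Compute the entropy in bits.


H = log2(n) = log2(8081) = 12.9803

12.9803 bits


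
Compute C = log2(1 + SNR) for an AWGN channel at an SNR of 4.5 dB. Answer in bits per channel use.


SNR_linear = 10^(4.5/10) = 2.8184; C = log2(1 + SNR_linear) = log2(1 + 2.8184) = 1.933

1.933 bits/channel use


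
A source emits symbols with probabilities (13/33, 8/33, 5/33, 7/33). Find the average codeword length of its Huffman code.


Huffman construction (repeatedly merge the two least-probable nodes; each merge adds 1 bit to every symbol beneath it): 5/33 + 7/33 = 4/11; 8/33 + 4/11 = 20/33; 13/33 + 20/33 = 1. Resulting codeword lengths (in the order the probabilities were given): (1, 2, 3, 3). L_avg = sum(p_i * l_i) = 13/33*1 + 8/33*2 + 5/33*3 + 7/33*3 = 65/33 = 1.9697

1.9697 bits


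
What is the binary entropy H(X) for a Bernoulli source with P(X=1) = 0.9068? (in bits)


H = -p*log2(p) - (1-p)*log2(1-p). -0.9068*log2(0.9068) = 0.127989; -0.0932*log2(0.0932) = 0.319073. H = 0.127989 + 0.319073 = 0.4471

0.4471 bits


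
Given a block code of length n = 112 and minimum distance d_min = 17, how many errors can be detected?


Detection capability = d_min - 1 = 17 - 1 = 16

16 errors


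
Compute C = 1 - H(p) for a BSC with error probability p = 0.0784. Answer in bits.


H(p) = -p*log2(p) - (1-p)*log2(1-p) = -0.0784*log2(0.0784) - 0.9216*log2(0.9216) = 0.287963 + 0.108553 = 0.3965. C = 1 - H(p) = 1 - 0.3965 = 0.6035

0.6035 bits


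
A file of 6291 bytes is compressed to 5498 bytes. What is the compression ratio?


Ratio = original / compressed = 6291 / 5498 = 1.1442

1.1442


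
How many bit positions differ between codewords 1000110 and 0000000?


Count differing positions: ^ . . . ^ ^ . = 3 differences

3


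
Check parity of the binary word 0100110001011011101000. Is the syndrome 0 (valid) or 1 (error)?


Syndrome = XOR of all bits = 0 XOR 1 XOR 0 XOR 0 XOR 1 XOR 1 XOR 0 XOR 0 XOR 0 XOR 1 XOR 0 XOR 1 XOR 1 XOR 0 XOR 1 XOR 1 XOR 1 XOR 0 XOR 1 XOR 0 XOR 0 XOR 0 = 0

0


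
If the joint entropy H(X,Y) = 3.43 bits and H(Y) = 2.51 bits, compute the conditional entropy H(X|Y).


H(X|Y) = H(X,Y) - H(Y) = 3.43 - 2.51 = 0.92

0.92 bits


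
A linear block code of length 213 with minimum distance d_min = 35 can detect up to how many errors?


Detection capability = d_min - 1 = 35 - 1 = 34

34 errors


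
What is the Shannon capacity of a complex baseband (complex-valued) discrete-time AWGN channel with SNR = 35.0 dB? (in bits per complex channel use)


SNR_linear = 10^(35.0/10) = 3162.2777; C = log2(1 + SNR_linear) = log2(1 + 3162.2777) = 11.6272

11.6272 bits/channel use


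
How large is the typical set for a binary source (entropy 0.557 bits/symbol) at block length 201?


log2|A_typical| = nH = 201 * 0.557 = 111.957, so |A_typical| ~ 2^111.957 = 5.040e+33

5.040e+33


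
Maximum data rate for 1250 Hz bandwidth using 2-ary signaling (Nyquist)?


Rate = 2 * B * log2(M) = 2 * 1250 * 1.0 = 2500.0

2500.0 bps


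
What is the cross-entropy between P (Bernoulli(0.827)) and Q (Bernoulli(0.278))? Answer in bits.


H(P,Q) = -p*log2(q) - (1-p)*log2(1-q). -0.827*log2(0.278) = 1.527339; -0.173*log2(0.722) = 0.081298. H(P,Q) = 1.527339 + 0.081298 = 1.6086

1.6086 bits


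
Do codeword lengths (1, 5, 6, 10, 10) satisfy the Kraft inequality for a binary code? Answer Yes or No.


Kraft sum = sum(2^(-l_i)) = 0.5488, need <= 1. Result: satisfied (a binary prefix-free code with these lengths exists)

Yes


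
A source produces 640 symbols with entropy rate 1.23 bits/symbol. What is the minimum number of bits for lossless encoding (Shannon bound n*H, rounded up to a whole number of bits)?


Minimum bits >= n * H = 640 * 1.23 = 787.2, rounded up to a whole number of bits = 788

788 bits


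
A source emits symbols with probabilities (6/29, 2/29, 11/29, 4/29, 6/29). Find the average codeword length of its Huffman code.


Huffman construction (repeatedly merge the two least-probable nodes; each merge adds 1 bit to every symbol beneath it): 2/29 + 4/29 = 6/29; 6/29 + 6/29 = 12/29; 6/29 + 11/29 = 17/29; 12/29 + 17/29 = 1. Resulting codeword lengths (in the order the probabilities were given): (2, 3, 2, 3, 2). L_avg = sum(p_i * l_i) = 6/29*2 + 2/29*3 + 11/29*2 + 4/29*3 + 6/29*2 = 64/29 = 2.2069

2.2069 bits


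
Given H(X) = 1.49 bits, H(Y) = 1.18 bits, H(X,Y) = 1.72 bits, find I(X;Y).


I(X;Y) = H(X) + H(Y) - H(X,Y) = 1.49 + 1.18 - 1.72 = 0.95

0.95 bits


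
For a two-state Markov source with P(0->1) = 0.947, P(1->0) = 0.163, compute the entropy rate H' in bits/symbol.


Stationary distribution: pi_0 = p10/(p01+p10) = 0.1468, pi_1 = 0.8532. Entropy rate H' = pi_0*H(p01) + pi_1*H(p10) = 0.1468*0.299 + 0.8532*0.6414 = 0.5912

0.5912 bits/symbol


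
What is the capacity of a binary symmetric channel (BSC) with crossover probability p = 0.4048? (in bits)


H(p) = -p*log2(p) - (1-p)*log2(1-p) = -0.4048*log2(0.4048) - 0.5952*log2(0.5952) = 0.528150 + 0.445539 = 0.9737. C = 1 - H(p) = 1 - 0.9737 = 0.0263

0.0263 bits


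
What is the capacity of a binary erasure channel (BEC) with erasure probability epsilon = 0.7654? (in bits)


C = 1 - epsilon = 1 - 0.7654 = 0.2346

0.2346 bits


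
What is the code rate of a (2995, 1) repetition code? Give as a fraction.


Rate = k/n = 1/2995

1/2995


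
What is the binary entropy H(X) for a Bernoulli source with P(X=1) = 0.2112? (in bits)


H = -p*log2(p) - (1-p)*log2(1-p). -0.2112*log2(0.2112) = 0.473789; -0.7888*log2(0.7888) = 0.269981. H = 0.473789 + 0.269981 = 0.7438

0.7438 bits


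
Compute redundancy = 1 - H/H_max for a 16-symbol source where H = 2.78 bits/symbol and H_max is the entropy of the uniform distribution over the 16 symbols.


H_max = log2(K) = log2(16) = 4.0 bits/symbol. Redundancy = 1 - H/H_max = 1 - 2.78/4.0 = 1 - 0.695 = 0.305

0.305


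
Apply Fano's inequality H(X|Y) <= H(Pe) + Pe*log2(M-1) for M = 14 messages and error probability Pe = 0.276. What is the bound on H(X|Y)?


H(Pe) = -Pe*log2(Pe) - (1-Pe)*log2(1-Pe) = -0.276*log2(0.276) - 0.724*log2(0.724) = 0.512604 + 0.337339 = 0.8499. Pe*log2(M-1) = 0.276*log2(13) = 1.021321. Bound = H(Pe) + Pe*log2(M-1) = 0.512604 + 0.337339 + 1.021321 = 1.8713

1.8713 bits


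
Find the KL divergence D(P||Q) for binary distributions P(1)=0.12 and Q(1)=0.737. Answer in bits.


KL = p*log2(p/q) + (1-p)*log2((1-p)/(1-q)) = 0.12*log2(0.12/0.737) + 0.88*log2(0.88/0.263) = 1.2191

1.2191 bits


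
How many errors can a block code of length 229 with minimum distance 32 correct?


Correction capability = floor((d-1)/2) = floor((32-1)/2) = 15

15 errors


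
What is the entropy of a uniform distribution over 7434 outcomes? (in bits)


H = log2(n) = log2(7434) = 12.8599

12.8599 bits


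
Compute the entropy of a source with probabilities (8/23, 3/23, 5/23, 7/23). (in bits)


H = -sum(p_i * log2(p_i)). Terms: -(8/23)*log2(8/23) = 0.529935; -(3/23)*log2(3/23) = 0.383296; -(5/23)*log2(5/23) = 0.478616; -(7/23)*log2(7/23) = 0.522324. H = 0.529935 + 0.383296 + 0.478616 + 0.522324 = 1.9142

1.9142 bits


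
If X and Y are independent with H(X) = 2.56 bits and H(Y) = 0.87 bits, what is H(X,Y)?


For independent variables, H(X,Y) = H(X) + H(Y) = 2.56 + 0.87 = 3.43

3.43 bits


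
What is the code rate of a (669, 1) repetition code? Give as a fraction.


Rate = k/n = 1/669

1/669


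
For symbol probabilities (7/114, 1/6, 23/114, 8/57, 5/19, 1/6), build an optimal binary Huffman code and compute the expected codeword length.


Huffman construction (repeatedly merge the two least-probable nodes; each merge adds 1 bit to every symbol beneath it): 7/114 + 8/57 = 23/114; 1/6 + 1/6 = 1/3; 23/114 + 23/114 = 23/57; 5/19 + 1/3 = 34/57; 23/57 + 34/57 = 1. Resulting codeword lengths (in the order the probabilities were given): (3, 3, 2, 3, 2, 3). L_avg = sum(p_i * l_i) = 7/114*3 + 1/6*3 + 23/114*2 + 8/57*3 + 5/19*2 + 1/6*3 = 289/114 = 2.5351

2.5351 bits


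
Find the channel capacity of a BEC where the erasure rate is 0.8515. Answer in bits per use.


C = 1 - epsilon = 1 - 0.8515 = 0.1485

0.1485 bits


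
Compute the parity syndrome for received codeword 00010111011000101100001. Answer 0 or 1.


Syndrome = XOR of all bits = 0 XOR 0 XOR 0 XOR 1 XOR 0 XOR 1 XOR 1 XOR 1 XOR 0 XOR 1 XOR 1 XOR 0 XOR 0 XOR 0 XOR 1 XOR 0 XOR 1 XOR 1 XOR 0 XOR 0 XOR 0 XOR 0 XOR 1 = 0

0


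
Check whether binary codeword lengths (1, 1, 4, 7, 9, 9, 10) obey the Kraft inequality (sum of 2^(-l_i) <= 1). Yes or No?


Kraft sum = sum(2^(-l_i)) = 1.0752, need <= 1. Result: violated (a binary prefix-free code with these lengths cannot exist)

No


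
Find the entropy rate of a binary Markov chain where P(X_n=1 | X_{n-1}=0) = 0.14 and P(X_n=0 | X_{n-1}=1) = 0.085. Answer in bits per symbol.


Stationary distribution: pi_0 = p10/(p01+p10) = 0.3778, pi_1 = 0.6222. Entropy rate H' = pi_0*H(p01) + pi_1*H(p10) = 0.3778*0.5842 + 0.6222*0.4196 = 0.4818

0.4818 bits/symbol


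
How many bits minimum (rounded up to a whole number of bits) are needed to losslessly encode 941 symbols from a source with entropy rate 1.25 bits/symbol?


Minimum bits >= n * H = 941 * 1.25 = 1176.25, rounded up to a whole number of bits = 1177

1177 bits


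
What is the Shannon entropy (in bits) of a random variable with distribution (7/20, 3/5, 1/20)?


H = -sum(p_i * log2(p_i)). Terms: -(7/20)*log2(7/20) = 0.530101; -(3/5)*log2(3/5) = 0.442179; -(1/20)*log2(1/20) = 0.216096. H = 0.530101 + 0.442179 + 0.216096 = 1.1884

1.1884 bits


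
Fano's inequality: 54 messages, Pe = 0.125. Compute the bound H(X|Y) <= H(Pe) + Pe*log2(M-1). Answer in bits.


H(Pe) = -Pe*log2(Pe) - (1-Pe)*log2(1-Pe) = -0.125*log2(0.125) - 0.875*log2(0.875) = 0.375000 + 0.168564 = 0.5436. Pe*log2(M-1) = 0.125*log2(53) = 0.715990. Bound = H(Pe) + Pe*log2(M-1) = 0.375000 + 0.168564 + 0.715990 = 1.2596

1.2596 bits


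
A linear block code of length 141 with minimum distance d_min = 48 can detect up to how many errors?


Detection capability = d_min - 1 = 48 - 1 = 47

47 errors


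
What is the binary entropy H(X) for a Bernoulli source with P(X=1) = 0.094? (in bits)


H = -p*log2(p) - (1-p)*log2(1-p). -0.094*log2(0.094) = 0.320652; -0.906*log2(0.906) = 0.129030. H = 0.320652 + 0.129030 = 0.4497

0.4497 bits


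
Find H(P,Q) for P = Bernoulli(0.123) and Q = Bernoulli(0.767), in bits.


H(P,Q) = -p*log2(q) - (1-p)*log2(1-q). -0.123*log2(0.767) = 0.047072; -0.877*log2(0.233) = 1.843102. H(P,Q) = 0.047072 + 1.843102 = 1.8902

1.8902 bits


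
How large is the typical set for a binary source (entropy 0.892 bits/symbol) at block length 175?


log2|A_typical| = nH = 175 * 0.892 = 156.1, so |A_typical| ~ 2^156.1 = 9.790e+46

9.790e+46


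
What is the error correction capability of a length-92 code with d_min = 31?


Correction capability = floor((d-1)/2) = floor((31-1)/2) = 15

15 errors


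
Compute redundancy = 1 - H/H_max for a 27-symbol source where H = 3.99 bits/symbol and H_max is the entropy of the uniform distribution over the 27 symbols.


H_max = log2(K) = log2(27) = 4.7549 bits/symbol. Redundancy = 1 - H/H_max = 1 - 3.99/4.7549 = 1 - 0.8391 = 0.1609

0.1609


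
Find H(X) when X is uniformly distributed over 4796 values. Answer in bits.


H = log2(n) = log2(4796) = 12.2276

12.2276 bits


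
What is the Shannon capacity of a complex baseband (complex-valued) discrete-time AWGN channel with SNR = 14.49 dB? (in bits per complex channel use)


SNR_linear = 10^(14.49/10) = 28.119; C = log2(1 + SNR_linear) = log2(1 + 28.119) = 4.8639

4.8639 bits/channel use


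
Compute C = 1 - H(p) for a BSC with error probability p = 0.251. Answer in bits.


H(p) = -p*log2(p) - (1-p)*log2(1-p) = -0.251*log2(0.251) - 0.749*log2(0.749) = 0.500554 + 0.312305 = 0.8129. C = 1 - H(p) = 1 - 0.8129 = 0.1871

0.1871 bits


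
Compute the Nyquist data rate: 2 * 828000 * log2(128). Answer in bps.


Rate = 2 * B * log2(M) = 2 * 828000 * 7.0 = 11592000.0

11592000.0 bps


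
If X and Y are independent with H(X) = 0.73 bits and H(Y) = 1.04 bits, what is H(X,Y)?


For independent variables, H(X,Y) = H(X) + H(Y) = 0.73 + 1.04 = 1.77

1.77 bits


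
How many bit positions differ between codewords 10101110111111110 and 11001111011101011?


Count differing positions: . ^ ^ . . . . ^ ^ . . . ^ . ^ . ^ = 7 differences

7


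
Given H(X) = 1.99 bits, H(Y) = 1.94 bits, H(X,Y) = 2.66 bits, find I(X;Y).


I(X;Y) = H(X) + H(Y) - H(X,Y) = 1.99 + 1.94 - 2.66 = 1.27

1.27 bits


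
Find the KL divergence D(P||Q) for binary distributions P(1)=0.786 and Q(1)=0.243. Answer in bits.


KL = p*log2(p/q) + (1-p)*log2((1-p)/(1-q)) = 0.786*log2(0.786/0.243) + 0.214*log2(0.214/0.757) = 0.9411

0.9411 bits


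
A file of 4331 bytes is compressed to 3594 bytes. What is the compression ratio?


Ratio = original / compressed = 4331 / 3594 = 1.2051

1.2051


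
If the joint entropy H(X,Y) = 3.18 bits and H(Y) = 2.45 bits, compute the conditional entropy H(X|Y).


H(X|Y) = H(X,Y) - H(Y) = 3.18 - 2.45 = 0.73

0.73 bits


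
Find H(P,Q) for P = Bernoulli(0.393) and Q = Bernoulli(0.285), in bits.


H(P,Q) = -p*log2(q) - (1-p)*log2(1-q). -0.393*log2(0.285) = 0.711710; -0.607*log2(0.715) = 0.293779. H(P,Q) = 0.711710 + 0.293779 = 1.0055

1.0055 bits


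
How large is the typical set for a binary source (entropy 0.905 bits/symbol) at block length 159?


log2|A_typical| = nH = 159 * 0.905 = 143.895, so |A_typical| ~ 2^143.895 = 2.074e+43

2.074e+43


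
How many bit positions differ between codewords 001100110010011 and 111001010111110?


Count differing positions: ^ ^ . ^ . ^ ^ . . ^ . ^ ^ . ^ = 9 differences

9


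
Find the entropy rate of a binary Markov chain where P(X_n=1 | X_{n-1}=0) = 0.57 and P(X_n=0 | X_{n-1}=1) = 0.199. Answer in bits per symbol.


Stationary distribution: pi_0 = p10/(p01+p10) = 0.2588, pi_1 = 0.7412. Entropy rate H' = pi_0*H(p01) + pi_1*H(p10) = 0.2588*0.9858 + 0.7412*0.7199 = 0.7887

0.7887 bits/symbol


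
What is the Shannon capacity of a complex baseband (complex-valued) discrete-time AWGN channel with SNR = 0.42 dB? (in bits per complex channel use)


SNR_linear = 10^(0.42/10) = 1.1015; C = log2(1 + SNR_linear) = log2(1 + 1.1015) = 1.0714

1.0714 bits/channel use


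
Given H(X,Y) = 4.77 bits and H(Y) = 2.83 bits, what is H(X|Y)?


H(X|Y) = H(X,Y) - H(Y) = 4.77 - 2.83 = 1.94

1.94 bits


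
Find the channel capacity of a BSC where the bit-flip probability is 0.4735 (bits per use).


H(p) = -p*log2(p) - (1-p)*log2(1-p) = -0.4735*log2(0.4735) - 0.5265*log2(0.5265) = 0.510700 + 0.487273 = 0.998. C = 1 - H(p) = 1 - 0.998 = 0.002

0.002 bits


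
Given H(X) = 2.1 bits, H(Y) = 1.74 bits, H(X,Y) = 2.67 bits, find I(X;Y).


I(X;Y) = H(X) + H(Y) - H(X,Y) = 2.1 + 1.74 - 2.67 = 1.17

1.17 bits


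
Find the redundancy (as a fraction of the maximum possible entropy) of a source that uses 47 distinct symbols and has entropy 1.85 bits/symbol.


H_max = log2(K) = log2(47) = 5.5546 bits/symbol. Redundancy = 1 - H/H_max = 1 - 1.85/5.5546 = 1 - 0.3331 = 0.6669

0.6669


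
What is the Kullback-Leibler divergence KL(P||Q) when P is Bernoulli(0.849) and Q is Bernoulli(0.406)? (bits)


KL = p*log2(p/q) + (1-p)*log2((1-p)/(1-q)) = 0.849*log2(0.849/0.406) + 0.151*log2(0.151/0.594) = 0.6052

0.6052 bits


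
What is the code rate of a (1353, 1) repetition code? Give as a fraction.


Rate = k/n = 1/1353

1/1353


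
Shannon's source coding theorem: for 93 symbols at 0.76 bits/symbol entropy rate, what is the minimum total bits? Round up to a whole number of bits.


Minimum bits >= n * H = 93 * 0.76 = 70.68, rounded up to a whole number of bits = 71

71 bits


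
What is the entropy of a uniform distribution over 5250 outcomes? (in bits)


H = log2(n) = log2(5250) = 12.3581

12.3581 bits


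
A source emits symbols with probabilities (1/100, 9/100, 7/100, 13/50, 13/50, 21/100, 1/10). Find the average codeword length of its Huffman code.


Huffman construction (repeatedly merge the two least-probable nodes; each merge adds 1 bit to every symbol beneath it): 1/100 + 7/100 = 2/25; 2/25 + 9/100 = 17/100; 1/10 + 17/100 = 27/100; 21/100 + 13/50 = 47/100; 13/50 + 27/100 = 53/100; 47/100 + 53/100 = 1. Resulting codeword lengths (in the order the probabilities were given): (5, 4, 5, 2, 2, 2, 3). L_avg = sum(p_i * l_i) = 1/100*5 + 9/100*4 + 7/100*5 + 13/50*2 + 13/50*2 + 21/100*2 + 1/10*3 = 63/25 = 2.52

2.52 bits


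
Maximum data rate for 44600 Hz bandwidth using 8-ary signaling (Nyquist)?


Rate = 2 * B * log2(M) = 2 * 44600 * 3.0 = 267600.0

267600.0 bps


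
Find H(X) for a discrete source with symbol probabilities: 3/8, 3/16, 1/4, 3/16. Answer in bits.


H = -sum(p_i * log2(p_i)). Terms: -(3/8)*log2(3/8) = 0.530639; -(3/16)*log2(3/16) = 0.452820; -(1/4)*log2(1/4) = 0.500000; -(3/16)*log2(3/16) = 0.452820. H = 0.530639 + 0.452820 + 0.500000 + 0.452820 = 1.9363

1.9363 bits


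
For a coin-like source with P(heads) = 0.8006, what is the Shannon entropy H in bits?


H = -p*log2(p) - (1-p)*log2(1-p). -0.8006*log2(0.8006) = 0.256870; -0.1994*log2(0.1994) = 0.463857. H = 0.256870 + 0.463857 = 0.7207

0.7207 bits
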